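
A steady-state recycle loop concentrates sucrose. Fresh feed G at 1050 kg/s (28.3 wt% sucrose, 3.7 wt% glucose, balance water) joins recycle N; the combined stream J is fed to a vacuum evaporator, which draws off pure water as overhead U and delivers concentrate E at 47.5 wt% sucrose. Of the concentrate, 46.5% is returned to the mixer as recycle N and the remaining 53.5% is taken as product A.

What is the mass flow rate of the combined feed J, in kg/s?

Overall sucrose balance (none leaves overhead): sucrose in fresh feed = sucrose in product, i.e. 1050×0.283 = (1−0.465)·E·0.475.
E = 297.15/(0.475×0.535) = 1169.3 kg/s.
Recycle N = 0.465×1169.3 = 543.73 kg/s.
Combined feed J = 1050 + 543.73 = 1593.7 kg/s.

1594 kg/s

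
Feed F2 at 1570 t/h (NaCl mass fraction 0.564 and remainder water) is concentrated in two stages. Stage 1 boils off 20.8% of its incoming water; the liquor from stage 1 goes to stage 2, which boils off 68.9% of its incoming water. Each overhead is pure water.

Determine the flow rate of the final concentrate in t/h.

water in feed = 1570×0.436 = 684.52 t/h.
After stage 1: water left = (1−0.208)×684.52 = 542.14; stream total = 1427.6 t/h.
After stage 2: water left = (1−0.689)×542.14 = 168.61; final concentrate = 1054.1 t/h.

1054 t/h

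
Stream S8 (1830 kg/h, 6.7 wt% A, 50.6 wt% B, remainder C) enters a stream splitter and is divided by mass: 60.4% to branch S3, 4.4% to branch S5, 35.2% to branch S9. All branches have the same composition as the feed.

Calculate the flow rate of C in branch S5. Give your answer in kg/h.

Branch S5 total = 0.044×1830 = 80.52 kg/h.
C in S5 = 0.427×80.52 = 34.382 kg/h.

34.38 kg/h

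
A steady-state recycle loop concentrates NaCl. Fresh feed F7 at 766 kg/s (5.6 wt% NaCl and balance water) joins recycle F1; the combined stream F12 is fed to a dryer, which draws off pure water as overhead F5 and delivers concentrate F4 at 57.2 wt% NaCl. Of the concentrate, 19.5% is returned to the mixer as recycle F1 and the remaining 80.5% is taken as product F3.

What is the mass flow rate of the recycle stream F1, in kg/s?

18.17 kg/s

Overall NaCl balance (none leaves overhead): NaCl in fresh feed = NaCl in product, i.e. 766×0.056 = (1−0.195)·F4·0.572.
F4 = 42.896/(0.572×0.805) = 93.159 kg/s.
Recycle F1 = 0.195×93.159 = 18.166 kg/s.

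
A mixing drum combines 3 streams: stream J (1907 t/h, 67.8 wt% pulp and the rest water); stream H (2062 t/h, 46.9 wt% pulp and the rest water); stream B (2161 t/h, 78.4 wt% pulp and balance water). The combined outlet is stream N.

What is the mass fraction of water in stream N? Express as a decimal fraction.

0.355

Total flow out = 1907 + 2062 + 2161 = 6130 t/h.
water in = 1907×0.322 + 2062×0.531 + 2161×0.216 = 2175.8 t/h.
water mass fraction in N = 2175.8/6130 = 0.355.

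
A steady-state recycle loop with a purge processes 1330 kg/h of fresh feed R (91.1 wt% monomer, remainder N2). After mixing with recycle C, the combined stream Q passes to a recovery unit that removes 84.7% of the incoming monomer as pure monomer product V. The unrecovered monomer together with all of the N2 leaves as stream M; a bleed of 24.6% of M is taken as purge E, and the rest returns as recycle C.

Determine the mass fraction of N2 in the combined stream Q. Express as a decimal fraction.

N2 enters only via R and leaves only via the purge: 1330×0.089 = 0.246×(N2 in M), and the recovery unit passes all N2, so N2 in Q = N2 in M = 481.18 kg/h.
monomer in Q: m_A = 1330×0.911 + (1−0.246)·(1−0.847)·m_A, so m_A = 1211.6/0.8846 = 1369.6 kg/h.
Q = 1369.6 + 481.18 = 1850.8 kg/h.
N2 fraction in Q = 481.18/1850.8 = 0.260.

0.260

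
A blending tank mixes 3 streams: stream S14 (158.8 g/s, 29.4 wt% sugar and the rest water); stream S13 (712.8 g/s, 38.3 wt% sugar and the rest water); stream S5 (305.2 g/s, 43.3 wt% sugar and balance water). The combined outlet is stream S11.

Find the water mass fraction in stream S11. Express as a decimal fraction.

0.616

Total flow out = 158.8 + 712.8 + 305.2 = 1176.8 g/s.
water in = 158.8×0.706 + 712.8×0.617 + 305.2×0.567 = 724.96 g/s.
water mass fraction in S11 = 724.96/1176.8 = 0.616.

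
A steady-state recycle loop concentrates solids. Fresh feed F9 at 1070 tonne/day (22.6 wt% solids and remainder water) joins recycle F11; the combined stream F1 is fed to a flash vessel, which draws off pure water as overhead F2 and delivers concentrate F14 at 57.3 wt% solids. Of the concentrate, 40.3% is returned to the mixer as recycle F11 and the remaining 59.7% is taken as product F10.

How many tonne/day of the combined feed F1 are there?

Overall solids balance (none leaves overhead): solids in fresh feed = solids in product, i.e. 1070×0.226 = (1−0.403)·F14·0.573.
F14 = 241.82/(0.573×0.597) = 706.91 tonne/day.
Recycle F11 = 0.403×706.91 = 284.88 tonne/day.
Combined feed F1 = 1070 + 284.88 = 1354.9 tonne/day.

1355 tonne/day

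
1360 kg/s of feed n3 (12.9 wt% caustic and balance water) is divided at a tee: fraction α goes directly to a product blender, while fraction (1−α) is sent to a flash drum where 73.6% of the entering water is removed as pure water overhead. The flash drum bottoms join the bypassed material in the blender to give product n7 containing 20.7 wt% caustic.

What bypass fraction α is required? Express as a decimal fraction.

All 1360×0.129 = 175.44 kg/s of caustic reaches n7, so n7 = 175.44/0.207 = 847.54 kg/s and vapour = 512.46 kg/s.
The evaporator receives (1−α)·1360 of feed at 0.871 water and removes 0.736 of that water:
0.736×0.871×(1−α)×1360 = 512.46
(1−α) = 512.46/871.84 = 0.5878;  α = 0.4122.

0.412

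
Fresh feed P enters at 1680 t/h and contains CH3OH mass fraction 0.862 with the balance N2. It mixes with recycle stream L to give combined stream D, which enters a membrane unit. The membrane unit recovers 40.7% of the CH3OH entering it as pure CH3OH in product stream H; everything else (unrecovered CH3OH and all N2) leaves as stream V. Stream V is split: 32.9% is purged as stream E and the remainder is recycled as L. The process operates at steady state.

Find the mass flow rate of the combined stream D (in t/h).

3110 t/h

N2 enters only via P and leaves only via the purge: 1680×0.138 = 0.329×(N2 in V), and the membrane unit passes all N2, so N2 in D = N2 in V = 704.68 t/h.
CH3OH in D: m_A = 1680×0.862 + (1−0.329)·(1−0.407)·m_A, so m_A = 1448.2/0.6021 = 2405.2 t/h.
D = 2405.2 + 704.68 = 3109.9 t/h.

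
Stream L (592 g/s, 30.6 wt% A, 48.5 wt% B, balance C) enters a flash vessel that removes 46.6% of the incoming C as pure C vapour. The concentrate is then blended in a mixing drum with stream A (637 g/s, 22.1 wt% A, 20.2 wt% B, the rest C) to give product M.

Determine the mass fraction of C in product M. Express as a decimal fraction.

0.370

Vapour removed = 0.466×0.209×592 = 57.657 g/s; concentrate = 534.34 g/s.
C reaching the mixer = 66.071 (from concentrate) + 637×0.577 = 433.62 g/s.
Product flow = 534.34 + 637 = 1171.3 g/s; C fraction = 0.370.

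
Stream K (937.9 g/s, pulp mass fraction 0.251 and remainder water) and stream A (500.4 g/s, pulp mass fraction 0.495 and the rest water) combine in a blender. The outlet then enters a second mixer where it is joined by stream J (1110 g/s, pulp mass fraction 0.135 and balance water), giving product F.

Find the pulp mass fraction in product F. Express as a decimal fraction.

Overall, product flow = 2548.3 g/s.
pulp in = 937.9×0.251 + 500.4×0.495 + 1110×0.135 = 632.96 g/s.
pulp fraction in F = 0.248.

0.248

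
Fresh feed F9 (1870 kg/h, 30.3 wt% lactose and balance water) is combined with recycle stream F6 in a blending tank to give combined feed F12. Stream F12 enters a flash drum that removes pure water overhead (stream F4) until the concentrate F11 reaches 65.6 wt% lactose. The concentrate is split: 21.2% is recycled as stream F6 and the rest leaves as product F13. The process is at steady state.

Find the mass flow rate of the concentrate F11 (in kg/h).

1096 kg/h

Overall lactose balance (none leaves overhead): lactose in fresh feed = lactose in product, i.e. 1870×0.303 = (1−0.212)·F11·0.656.
F11 = 566.61/(0.656×0.788) = 1096.1 kg/h.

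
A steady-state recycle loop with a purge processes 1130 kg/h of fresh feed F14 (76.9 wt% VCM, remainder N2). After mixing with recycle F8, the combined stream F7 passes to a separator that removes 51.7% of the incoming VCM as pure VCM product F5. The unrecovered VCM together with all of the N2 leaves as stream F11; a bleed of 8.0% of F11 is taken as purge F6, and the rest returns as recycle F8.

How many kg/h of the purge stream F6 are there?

N2 enters only via F14 and leaves only via the purge: 1130×0.231 = 0.080×(N2 in F11), and the separator passes all N2, so N2 in F7 = N2 in F11 = 3262.9 kg/h.
VCM in F7: m_A = 1130×0.769 + (1−0.080)·(1−0.517)·m_A, so m_A = 868.97/0.5556 = 1563.9 kg/h.
F11 = (1−0.517)×1563.9 + 3262.9 = 4018.2 kg/h.
Purge F6 = 0.080×4018.2 = 321.46 kg/h.

321.5 kg/h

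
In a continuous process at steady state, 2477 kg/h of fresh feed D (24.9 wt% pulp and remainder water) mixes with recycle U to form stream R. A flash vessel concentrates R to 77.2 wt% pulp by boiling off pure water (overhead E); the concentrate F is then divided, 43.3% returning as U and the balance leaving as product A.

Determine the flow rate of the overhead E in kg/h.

1678 kg/h

Overall pulp balance (none leaves overhead): pulp in fresh feed = pulp in product, i.e. 2477×0.249 = (1−0.433)·F·0.772.
F = 616.77/(0.772×0.567) = 1409 kg/h.
Recycle U = 0.433×1409 = 610.12 kg/h.
Combined feed R = 2477 + 610.12 = 3087.1 kg/h.
Overhead E = R − F = 3087.1 − 1409 = 1678.1 kg/h.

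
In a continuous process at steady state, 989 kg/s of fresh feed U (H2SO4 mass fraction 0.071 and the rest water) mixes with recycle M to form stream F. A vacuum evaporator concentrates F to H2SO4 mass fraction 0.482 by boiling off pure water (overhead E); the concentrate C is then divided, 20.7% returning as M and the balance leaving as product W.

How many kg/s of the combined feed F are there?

Overall H2SO4 balance (none leaves overhead): H2SO4 in fresh feed = H2SO4 in product, i.e. 989×0.071 = (1−0.207)·C·0.482.
C = 70.219/(0.482×0.793) = 183.71 kg/s.
Recycle M = 0.207×183.71 = 38.028 kg/s.
Combined feed F = 989 + 38.028 = 1027 kg/s.

1027 kg/s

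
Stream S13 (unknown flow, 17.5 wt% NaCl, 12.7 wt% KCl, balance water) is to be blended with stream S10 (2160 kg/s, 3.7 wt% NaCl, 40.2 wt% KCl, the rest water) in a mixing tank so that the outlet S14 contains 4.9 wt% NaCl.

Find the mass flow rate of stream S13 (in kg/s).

205.7 kg/s

Let S13 be the unknown flow. Total out = 2160 + S13.
NaCl balance: 79.92 + 0.175·S13 = 0.049·(2160 + S13)
(0.175 − 0.049)·S13 = 0.049×2160 − 79.92 = 25.92
S13 = 25.92 / 0.126 = 205.71 kg/s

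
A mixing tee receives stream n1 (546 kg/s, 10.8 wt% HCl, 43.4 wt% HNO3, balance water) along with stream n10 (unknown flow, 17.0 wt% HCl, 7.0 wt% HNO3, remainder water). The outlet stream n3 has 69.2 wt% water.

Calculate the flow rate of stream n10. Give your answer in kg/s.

Let n10 be the unknown flow. Total out = 546 + n10.
water balance: 250.07 + 0.760·n10 = 0.692·(546 + n10)
(0.760 − 0.692)·n10 = 0.692×546 − 250.07 = 127.76
n10 = 127.76 / 0.068 = 1878.9 kg/s

1879 kg/s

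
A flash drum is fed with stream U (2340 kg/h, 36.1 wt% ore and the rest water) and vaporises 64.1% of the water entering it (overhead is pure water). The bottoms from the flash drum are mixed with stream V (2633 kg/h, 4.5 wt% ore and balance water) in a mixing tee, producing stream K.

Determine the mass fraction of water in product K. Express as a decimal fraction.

Vapour removed = 0.641×0.639×2340 = 958.46 kg/h; concentrate = 1381.5 kg/h.
water reaching the mixer = 536.8 (from concentrate) + 2633×0.955 = 3051.3 kg/h.
Product flow = 1381.5 + 2633 = 4014.5 kg/h; water fraction = 0.760.

0.760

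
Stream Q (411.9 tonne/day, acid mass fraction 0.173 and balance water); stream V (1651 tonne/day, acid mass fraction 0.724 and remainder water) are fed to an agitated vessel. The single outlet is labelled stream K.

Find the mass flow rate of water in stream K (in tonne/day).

796.3 tonne/day

water out = water in = 411.9×0.827 + 1651×0.276 = 796.32 tonne/day.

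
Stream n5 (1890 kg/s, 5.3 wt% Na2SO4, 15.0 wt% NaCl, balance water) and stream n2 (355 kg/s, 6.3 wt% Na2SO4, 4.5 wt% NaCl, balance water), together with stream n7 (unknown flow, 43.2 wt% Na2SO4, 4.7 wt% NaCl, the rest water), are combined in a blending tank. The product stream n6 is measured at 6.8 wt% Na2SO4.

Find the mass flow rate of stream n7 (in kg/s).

Let n7 be the unknown flow. Total out = 2245 + n7.
Na2SO4 balance: 122.53 + 0.432·n7 = 0.068·(2245 + n7)
(0.432 − 0.068)·n7 = 0.068×2245 − 122.53 = 30.125
n7 = 30.125 / 0.364 = 82.761 kg/s

82.76 kg/s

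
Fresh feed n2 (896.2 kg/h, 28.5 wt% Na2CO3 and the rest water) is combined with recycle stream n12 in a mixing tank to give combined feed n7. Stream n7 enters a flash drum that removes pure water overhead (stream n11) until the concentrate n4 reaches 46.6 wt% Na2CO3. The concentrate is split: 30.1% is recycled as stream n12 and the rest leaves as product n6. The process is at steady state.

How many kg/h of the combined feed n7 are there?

1132 kg/h

Overall Na2CO3 balance (none leaves overhead): Na2CO3 in fresh feed = Na2CO3 in product, i.e. 896.2×0.285 = (1−0.301)·n4·0.466.
n4 = 255.42/(0.466×0.699) = 784.13 kg/h.
Recycle n12 = 0.301×784.13 = 236.02 kg/h.
Combined feed n7 = 896.2 + 236.02 = 1132.2 kg/h.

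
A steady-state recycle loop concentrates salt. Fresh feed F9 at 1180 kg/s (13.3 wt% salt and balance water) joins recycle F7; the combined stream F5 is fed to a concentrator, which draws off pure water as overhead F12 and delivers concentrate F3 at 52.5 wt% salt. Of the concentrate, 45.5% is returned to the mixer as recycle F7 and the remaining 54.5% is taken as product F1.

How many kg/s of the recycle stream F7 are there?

Overall salt balance (none leaves overhead): salt in fresh feed = salt in product, i.e. 1180×0.133 = (1−0.455)·F3·0.525.
F3 = 156.94/(0.525×0.545) = 548.5 kg/s.
Recycle F7 = 0.455×548.5 = 249.57 kg/s.

249.6 kg/s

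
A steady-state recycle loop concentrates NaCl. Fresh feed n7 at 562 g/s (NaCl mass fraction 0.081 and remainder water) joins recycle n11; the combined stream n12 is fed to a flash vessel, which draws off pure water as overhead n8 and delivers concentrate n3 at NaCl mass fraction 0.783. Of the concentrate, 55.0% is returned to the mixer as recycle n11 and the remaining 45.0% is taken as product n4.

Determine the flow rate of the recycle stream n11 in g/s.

71.06 g/s

Overall NaCl balance (none leaves overhead): NaCl in fresh feed = NaCl in product, i.e. 562×0.081 = (1−0.550)·n3·0.783.
n3 = 45.522/(0.783×0.450) = 129.2 g/s.
Recycle n11 = 0.550×129.2 = 71.057 g/s.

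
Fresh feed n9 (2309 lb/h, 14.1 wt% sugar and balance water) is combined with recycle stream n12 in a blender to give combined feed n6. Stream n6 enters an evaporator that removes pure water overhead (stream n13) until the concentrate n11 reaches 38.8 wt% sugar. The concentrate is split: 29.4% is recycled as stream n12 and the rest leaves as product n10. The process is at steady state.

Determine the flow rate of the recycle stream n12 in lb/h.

349.4 lb/h

Overall sugar balance (none leaves overhead): sugar in fresh feed = sugar in product, i.e. 2309×0.141 = (1−0.294)·n11·0.388.
n11 = 325.57/(0.388×0.706) = 1188.5 lb/h.
Recycle n12 = 0.294×1188.5 = 349.42 lb/h.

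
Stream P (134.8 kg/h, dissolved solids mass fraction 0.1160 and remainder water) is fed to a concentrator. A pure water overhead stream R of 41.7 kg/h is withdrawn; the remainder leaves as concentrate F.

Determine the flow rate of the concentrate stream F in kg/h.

93.1 kg/h

Concentrate = 134.8 − 41.7 = 93.1 kg/h.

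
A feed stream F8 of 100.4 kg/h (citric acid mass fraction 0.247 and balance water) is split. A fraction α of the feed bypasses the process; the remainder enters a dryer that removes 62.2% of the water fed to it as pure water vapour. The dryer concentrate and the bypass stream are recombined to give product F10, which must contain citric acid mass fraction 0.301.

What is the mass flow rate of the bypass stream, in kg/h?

All 100.4×0.247 = 24.799 kg/h of citric acid reaches F10, so F10 = 24.799/0.301 = 82.388 kg/h and vapour = 18.012 kg/h.
The evaporator receives (1−α)·100.4 of feed at 0.753 water and removes 0.622 of that water:
0.622×0.753×(1−α)×100.4 = 18.012
(1−α) = 18.012/47.024 = 0.3830;  α = 0.6170.
Bypass flow = 0.6170×100.4 = 61.943 kg/h.

61.94 kg/h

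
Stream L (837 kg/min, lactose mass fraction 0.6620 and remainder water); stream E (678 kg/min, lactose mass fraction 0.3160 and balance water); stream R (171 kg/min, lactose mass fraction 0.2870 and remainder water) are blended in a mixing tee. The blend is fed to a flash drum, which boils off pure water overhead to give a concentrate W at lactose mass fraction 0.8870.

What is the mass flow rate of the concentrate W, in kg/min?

921.6 kg/min

lactose entering = 837×0.662 + 678×0.316 + 171×0.287 = 817.42 kg/min.
All lactose reports to W, so W = 817.42/0.887 = 921.55 kg/min.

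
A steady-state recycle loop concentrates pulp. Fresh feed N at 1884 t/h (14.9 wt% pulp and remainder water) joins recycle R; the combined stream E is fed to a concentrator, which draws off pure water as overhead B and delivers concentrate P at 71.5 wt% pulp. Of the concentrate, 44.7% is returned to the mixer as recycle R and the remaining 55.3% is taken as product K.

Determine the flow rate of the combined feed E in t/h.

Overall pulp balance (none leaves overhead): pulp in fresh feed = pulp in product, i.e. 1884×0.149 = (1−0.447)·P·0.715.
P = 280.72/(0.715×0.553) = 709.96 t/h.
Recycle R = 0.447×709.96 = 317.35 t/h.
Combined feed E = 1884 + 317.35 = 2201.4 t/h.

2201 t/h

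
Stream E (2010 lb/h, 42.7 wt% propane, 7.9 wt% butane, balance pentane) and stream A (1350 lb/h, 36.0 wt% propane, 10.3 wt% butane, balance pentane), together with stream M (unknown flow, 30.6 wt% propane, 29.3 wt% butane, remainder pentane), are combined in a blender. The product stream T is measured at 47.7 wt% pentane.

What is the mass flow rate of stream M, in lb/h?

Let M be the unknown flow. Total out = 3360 + M.
pentane balance: 1717.9 + 0.401·M = 0.477·(3360 + M)
(0.401 − 0.477)·M = 0.477×3360 − 1717.9 = -115.17
M = -115.17 / -0.076 = 1515.4 lb/h

1515 lb/h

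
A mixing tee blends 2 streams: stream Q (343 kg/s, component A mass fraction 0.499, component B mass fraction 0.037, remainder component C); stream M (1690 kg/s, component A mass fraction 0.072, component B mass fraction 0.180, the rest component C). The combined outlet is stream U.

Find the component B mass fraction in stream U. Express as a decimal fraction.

0.156

Total flow out = 343 + 1690 = 2033 kg/s.
component B in = 343×0.037 + 1690×0.180 = 316.89 kg/s.
component B mass fraction in U = 316.89/2033 = 0.156.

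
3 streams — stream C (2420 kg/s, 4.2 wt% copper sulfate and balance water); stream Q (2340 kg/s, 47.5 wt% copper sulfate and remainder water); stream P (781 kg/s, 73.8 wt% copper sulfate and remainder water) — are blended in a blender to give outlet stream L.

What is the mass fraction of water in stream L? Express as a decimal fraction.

Total flow out = 2420 + 2340 + 781 = 5541 kg/s.
water in = 2420×0.958 + 2340×0.525 + 781×0.262 = 3751.5 kg/s.
water mass fraction in L = 3751.5/5541 = 0.677.

0.677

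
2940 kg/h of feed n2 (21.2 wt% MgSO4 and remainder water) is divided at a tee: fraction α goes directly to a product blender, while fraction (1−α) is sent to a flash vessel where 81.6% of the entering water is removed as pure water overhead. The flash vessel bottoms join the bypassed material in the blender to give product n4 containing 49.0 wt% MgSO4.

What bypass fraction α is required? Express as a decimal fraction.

All 2940×0.212 = 623.28 kg/h of MgSO4 reaches n4, so n4 = 623.28/0.490 = 1272 kg/h and vapour = 1668 kg/h.
The evaporator receives (1−α)·2940 of feed at 0.788 water and removes 0.816 of that water:
0.816×0.788×(1−α)×2940 = 1668
(1−α) = 1668/1890.4 = 0.8823;  α = 0.1177.

0.118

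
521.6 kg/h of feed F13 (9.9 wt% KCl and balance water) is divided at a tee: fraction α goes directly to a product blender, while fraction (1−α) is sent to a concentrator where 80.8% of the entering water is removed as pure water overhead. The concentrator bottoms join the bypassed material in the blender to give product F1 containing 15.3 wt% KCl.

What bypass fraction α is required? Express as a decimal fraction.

All 521.6×0.099 = 51.638 kg/h of KCl reaches F1, so F1 = 51.638/0.153 = 337.51 kg/h and vapour = 184.09 kg/h.
The evaporator receives (1−α)·521.6 of feed at 0.901 water and removes 0.808 of that water:
0.808×0.901×(1−α)×521.6 = 184.09
(1−α) = 184.09/379.73 = 0.4848;  α = 0.5152.

0.515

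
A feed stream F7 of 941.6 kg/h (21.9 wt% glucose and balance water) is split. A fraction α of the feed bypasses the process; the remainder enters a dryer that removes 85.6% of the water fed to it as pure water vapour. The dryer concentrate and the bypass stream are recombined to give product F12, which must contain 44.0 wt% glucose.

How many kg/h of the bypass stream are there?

234.2 kg/h

All 941.6×0.219 = 206.21 kg/h of glucose reaches F12, so F12 = 206.21/0.440 = 468.66 kg/h and vapour = 472.94 kg/h.
The evaporator receives (1−α)·941.6 of feed at 0.781 water and removes 0.856 of that water:
0.856×0.781×(1−α)×941.6 = 472.94
(1−α) = 472.94/629.49 = 0.7513;  α = 0.2487.
Bypass flow = 0.2487×941.6 = 234.17 kg/h.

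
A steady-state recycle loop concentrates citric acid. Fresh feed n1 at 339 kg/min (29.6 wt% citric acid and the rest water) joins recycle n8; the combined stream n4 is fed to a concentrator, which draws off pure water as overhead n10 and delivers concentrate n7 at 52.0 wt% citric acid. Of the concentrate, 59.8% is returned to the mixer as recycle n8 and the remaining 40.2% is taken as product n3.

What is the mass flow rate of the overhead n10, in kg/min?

Overall citric acid balance (none leaves overhead): citric acid in fresh feed = citric acid in product, i.e. 339×0.296 = (1−0.598)·n7·0.520.
n7 = 100.34/(0.520×0.402) = 480.02 kg/min.
Recycle n8 = 0.598×480.02 = 287.05 kg/min.
Combined feed n4 = 339 + 287.05 = 626.05 kg/min.
Overhead n10 = n4 − n7 = 626.05 − 480.02 = 146.03 kg/min.

146 kg/min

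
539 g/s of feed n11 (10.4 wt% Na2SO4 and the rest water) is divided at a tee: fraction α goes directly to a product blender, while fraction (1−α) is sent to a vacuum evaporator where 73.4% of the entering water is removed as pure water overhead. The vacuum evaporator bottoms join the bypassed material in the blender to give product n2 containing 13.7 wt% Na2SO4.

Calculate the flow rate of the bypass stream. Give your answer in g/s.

341.6 g/s

All 539×0.104 = 56.056 g/s of Na2SO4 reaches n2, so n2 = 56.056/0.137 = 409.17 g/s and vapour = 129.83 g/s.
The evaporator receives (1−α)·539 of feed at 0.896 water and removes 0.734 of that water:
0.734×0.896×(1−α)×539 = 129.83
(1−α) = 129.83/354.48 = 0.3663;  α = 0.6337.
Bypass flow = 0.6337×539 = 341.59 g/s.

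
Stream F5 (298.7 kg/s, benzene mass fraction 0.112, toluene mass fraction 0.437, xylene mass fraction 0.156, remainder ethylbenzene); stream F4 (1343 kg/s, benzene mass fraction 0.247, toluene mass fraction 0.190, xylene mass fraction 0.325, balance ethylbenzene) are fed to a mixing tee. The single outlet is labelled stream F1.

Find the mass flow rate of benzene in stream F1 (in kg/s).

benzene out = benzene in = 298.7×0.112 + 1343×0.247 = 365.18 kg/s.

365.2 kg/s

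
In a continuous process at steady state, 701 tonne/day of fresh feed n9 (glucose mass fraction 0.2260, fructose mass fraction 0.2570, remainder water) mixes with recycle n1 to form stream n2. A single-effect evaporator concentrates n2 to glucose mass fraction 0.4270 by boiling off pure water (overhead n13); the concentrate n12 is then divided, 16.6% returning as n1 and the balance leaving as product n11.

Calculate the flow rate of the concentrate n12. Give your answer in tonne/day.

444.9 tonne/day

Overall glucose balance (none leaves overhead): glucose in fresh feed = glucose in product, i.e. 701×0.226 = (1−0.166)·n12·0.427.
n12 = 158.43/(0.427×0.834) = 444.87 tonne/day.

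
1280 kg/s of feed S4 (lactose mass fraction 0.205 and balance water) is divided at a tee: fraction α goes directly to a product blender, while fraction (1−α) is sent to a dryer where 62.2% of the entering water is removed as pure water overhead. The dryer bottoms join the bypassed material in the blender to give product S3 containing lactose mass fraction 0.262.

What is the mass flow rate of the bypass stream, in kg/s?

All 1280×0.205 = 262.4 kg/s of lactose reaches S3, so S3 = 262.4/0.262 = 1001.5 kg/s and vapour = 278.47 kg/s.
The evaporator receives (1−α)·1280 of feed at 0.795 water and removes 0.622 of that water:
0.622×0.795×(1−α)×1280 = 278.47
(1−α) = 278.47/632.95 = 0.4400;  α = 0.5600.
Bypass flow = 0.5600×1280 = 716.85 kg/s.

716.8 kg/s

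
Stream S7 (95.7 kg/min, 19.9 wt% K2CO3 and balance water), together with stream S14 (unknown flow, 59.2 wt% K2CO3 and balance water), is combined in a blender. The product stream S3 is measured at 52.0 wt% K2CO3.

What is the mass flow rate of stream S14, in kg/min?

426.7 kg/min

Let S14 be the unknown flow. Total out = 95.7 + S14.
K2CO3 balance: 19.044 + 0.592·S14 = 0.520·(95.7 + S14)
(0.592 − 0.520)·S14 = 0.520×95.7 − 19.044 = 30.72
S14 = 30.72 / 0.072 = 426.66 kg/min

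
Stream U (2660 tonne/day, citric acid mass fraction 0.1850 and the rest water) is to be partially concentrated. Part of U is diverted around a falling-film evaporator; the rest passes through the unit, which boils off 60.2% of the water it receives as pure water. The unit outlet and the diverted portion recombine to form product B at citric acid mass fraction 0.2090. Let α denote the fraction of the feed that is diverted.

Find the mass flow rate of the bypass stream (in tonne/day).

All 2660×0.185 = 492.1 tonne/day of citric acid reaches B, so B = 492.1/0.209 = 2354.5 tonne/day and vapour = 305.45 tonne/day.
The evaporator receives (1−α)·2660 of feed at 0.815 water and removes 0.602 of that water:
0.602×0.815×(1−α)×2660 = 305.45
(1−α) = 305.45/1305.1 = 0.2341;  α = 0.7659.
Bypass flow = 0.7659×2660 = 2037.4 tonne/day.

2037 tonne/day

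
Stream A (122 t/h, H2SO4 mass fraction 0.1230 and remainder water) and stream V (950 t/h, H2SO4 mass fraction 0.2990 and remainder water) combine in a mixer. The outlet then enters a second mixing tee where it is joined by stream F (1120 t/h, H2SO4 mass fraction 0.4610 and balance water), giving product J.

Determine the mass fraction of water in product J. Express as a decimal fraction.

Overall, product flow = 2192 t/h.
water in = 122×0.877 + 950×0.701 + 1120×0.539 = 1376.6 t/h.
water fraction in J = 0.6280.

0.6280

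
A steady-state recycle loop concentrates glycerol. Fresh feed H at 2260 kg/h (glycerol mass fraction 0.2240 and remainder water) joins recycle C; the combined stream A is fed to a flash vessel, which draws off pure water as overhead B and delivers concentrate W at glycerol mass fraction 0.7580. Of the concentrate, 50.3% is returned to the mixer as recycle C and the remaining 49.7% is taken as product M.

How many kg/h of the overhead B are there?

1592 kg/h

Overall glycerol balance (none leaves overhead): glycerol in fresh feed = glycerol in product, i.e. 2260×0.224 = (1−0.503)·W·0.758.
W = 506.24/(0.758×0.497) = 1343.8 kg/h.
Recycle C = 0.503×1343.8 = 675.93 kg/h.
Combined feed A = 2260 + 675.93 = 2935.9 kg/h.
Overhead B = A − W = 2935.9 − 1343.8 = 1592.1 kg/h.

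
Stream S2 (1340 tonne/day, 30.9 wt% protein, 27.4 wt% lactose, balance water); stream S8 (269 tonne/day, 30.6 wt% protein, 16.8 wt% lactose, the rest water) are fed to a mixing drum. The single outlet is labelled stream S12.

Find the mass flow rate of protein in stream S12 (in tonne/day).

496.4 tonne/day

protein out = protein in = 1340×0.309 + 269×0.306 = 496.37 tonne/day.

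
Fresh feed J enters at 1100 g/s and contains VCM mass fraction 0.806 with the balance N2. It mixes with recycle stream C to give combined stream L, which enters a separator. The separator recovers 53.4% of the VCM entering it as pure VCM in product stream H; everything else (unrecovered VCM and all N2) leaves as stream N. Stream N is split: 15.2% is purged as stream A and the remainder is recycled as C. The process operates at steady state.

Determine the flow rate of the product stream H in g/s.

782.8 g/s

VCM in L: m_A = 1100×0.806 + (1−0.152)·(1−0.534)·m_A, so m_A = 886.6/0.6048 = 1465.9 g/s.
Product H = 0.534×1465.9 = 782.77 g/s.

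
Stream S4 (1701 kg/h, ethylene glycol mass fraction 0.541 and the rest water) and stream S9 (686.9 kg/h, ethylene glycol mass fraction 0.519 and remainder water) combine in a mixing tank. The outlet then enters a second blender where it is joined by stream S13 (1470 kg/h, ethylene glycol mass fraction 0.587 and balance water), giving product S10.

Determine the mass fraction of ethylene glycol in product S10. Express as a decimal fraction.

Overall, product flow = 3857.9 kg/h.
ethylene glycol in = 1701×0.541 + 686.9×0.519 + 1470×0.587 = 2139.6 kg/h.
ethylene glycol fraction in S10 = 0.555.

0.555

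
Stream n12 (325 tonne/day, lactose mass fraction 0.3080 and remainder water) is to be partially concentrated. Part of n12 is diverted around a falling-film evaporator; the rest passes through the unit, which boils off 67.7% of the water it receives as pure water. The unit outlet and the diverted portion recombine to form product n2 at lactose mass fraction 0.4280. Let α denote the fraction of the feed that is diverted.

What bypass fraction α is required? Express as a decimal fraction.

All 325×0.308 = 100.1 tonne/day of lactose reaches n2, so n2 = 100.1/0.428 = 233.88 tonne/day and vapour = 91.121 tonne/day.
The evaporator receives (1−α)·325 of feed at 0.692 water and removes 0.677 of that water:
0.677×0.692×(1−α)×325 = 91.121
(1−α) = 91.121/152.26 = 0.5985;  α = 0.4015.

0.402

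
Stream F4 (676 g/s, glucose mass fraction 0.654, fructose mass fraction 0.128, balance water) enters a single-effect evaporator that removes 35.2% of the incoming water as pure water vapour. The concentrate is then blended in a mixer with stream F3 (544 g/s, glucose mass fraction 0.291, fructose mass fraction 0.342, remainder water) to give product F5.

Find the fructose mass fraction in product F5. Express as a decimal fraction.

0.233

Vapour removed = 0.352×0.218×676 = 51.874 g/s; concentrate = 624.13 g/s.
fructose reaching the mixer = 86.528 (from concentrate) + 544×0.342 = 272.58 g/s.
Product flow = 624.13 + 544 = 1168.1 g/s; fructose fraction = 0.233.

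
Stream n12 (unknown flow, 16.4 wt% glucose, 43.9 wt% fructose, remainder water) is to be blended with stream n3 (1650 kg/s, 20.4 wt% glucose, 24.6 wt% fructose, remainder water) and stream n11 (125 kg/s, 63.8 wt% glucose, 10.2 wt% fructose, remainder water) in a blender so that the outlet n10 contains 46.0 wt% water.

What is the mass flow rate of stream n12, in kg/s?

Let n12 be the unknown flow. Total out = 1775 + n12.
water balance: 940 + 0.397·n12 = 0.460·(1775 + n12)
(0.397 − 0.460)·n12 = 0.460×1775 − 940 = -123.5
n12 = -123.5 / -0.063 = 1960.3 kg/s

1960 kg/s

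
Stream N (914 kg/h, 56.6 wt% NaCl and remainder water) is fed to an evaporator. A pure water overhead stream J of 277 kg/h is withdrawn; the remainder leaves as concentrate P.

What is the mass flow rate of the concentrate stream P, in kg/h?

Concentrate = 914 − 277 = 637 kg/h.

637 kg/h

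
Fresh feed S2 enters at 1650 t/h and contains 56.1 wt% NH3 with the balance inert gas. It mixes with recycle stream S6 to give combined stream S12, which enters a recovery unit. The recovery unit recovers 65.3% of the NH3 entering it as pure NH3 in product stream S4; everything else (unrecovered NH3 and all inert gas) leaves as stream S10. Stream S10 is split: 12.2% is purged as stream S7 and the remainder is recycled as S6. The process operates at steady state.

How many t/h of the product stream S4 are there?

869.3 t/h

NH3 in S12: m_A = 1650×0.561 + (1−0.122)·(1−0.653)·m_A, so m_A = 925.65/0.6953 = 1331.2 t/h.
Product S4 = 0.653×1331.2 = 869.29 t/h.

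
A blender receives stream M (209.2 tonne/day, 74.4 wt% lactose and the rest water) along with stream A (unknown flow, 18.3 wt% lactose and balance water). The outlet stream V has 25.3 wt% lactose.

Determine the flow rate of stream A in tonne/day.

Let A be the unknown flow. Total out = 209.2 + A.
lactose balance: 155.64 + 0.183·A = 0.253·(209.2 + A)
(0.183 − 0.253)·A = 0.253×209.2 − 155.64 = -102.72
A = -102.72 / -0.070 = 1467.4 tonne/day

1467 tonne/day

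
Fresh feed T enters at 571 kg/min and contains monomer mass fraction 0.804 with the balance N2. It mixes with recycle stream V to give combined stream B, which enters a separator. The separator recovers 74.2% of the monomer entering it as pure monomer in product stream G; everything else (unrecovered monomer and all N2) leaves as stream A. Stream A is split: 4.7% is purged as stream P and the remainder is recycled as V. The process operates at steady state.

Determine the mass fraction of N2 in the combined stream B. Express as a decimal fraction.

0.796

N2 enters only via T and leaves only via the purge: 571×0.196 = 0.047×(N2 in A), and the separator passes all N2, so N2 in B = N2 in A = 2381.2 kg/min.
monomer in B: m_A = 571×0.804 + (1−0.047)·(1−0.742)·m_A, so m_A = 459.08/0.7541 = 608.76 kg/min.
B = 608.76 + 2381.2 = 2990 kg/min.
N2 fraction in B = 2381.2/2990 = 0.796.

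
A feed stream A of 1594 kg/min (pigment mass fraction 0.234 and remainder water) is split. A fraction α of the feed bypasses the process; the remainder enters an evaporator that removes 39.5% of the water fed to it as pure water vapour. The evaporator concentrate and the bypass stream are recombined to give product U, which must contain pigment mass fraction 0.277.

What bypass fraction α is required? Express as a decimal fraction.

0.487

All 1594×0.234 = 373 kg/min of pigment reaches U, so U = 373/0.277 = 1346.6 kg/min and vapour = 247.44 kg/min.
The evaporator receives (1−α)·1594 of feed at 0.766 water and removes 0.395 of that water:
0.395×0.766×(1−α)×1594 = 247.44
(1−α) = 247.44/482.3 = 0.5131;  α = 0.4869.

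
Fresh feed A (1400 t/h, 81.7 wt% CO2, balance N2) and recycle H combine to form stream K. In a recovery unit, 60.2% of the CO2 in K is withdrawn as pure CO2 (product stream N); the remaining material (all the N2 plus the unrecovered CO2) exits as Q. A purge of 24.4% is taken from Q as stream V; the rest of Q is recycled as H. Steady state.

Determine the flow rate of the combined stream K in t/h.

2686 t/h

N2 enters only via A and leaves only via the purge: 1400×0.183 = 0.244×(N2 in Q), and the recovery unit passes all N2, so N2 in K = N2 in Q = 1050 t/h.
CO2 in K: m_A = 1400×0.817 + (1−0.244)·(1−0.602)·m_A, so m_A = 1143.8/0.6991 = 1636.1 t/h.
K = 1636.1 + 1050 = 2686.1 t/h.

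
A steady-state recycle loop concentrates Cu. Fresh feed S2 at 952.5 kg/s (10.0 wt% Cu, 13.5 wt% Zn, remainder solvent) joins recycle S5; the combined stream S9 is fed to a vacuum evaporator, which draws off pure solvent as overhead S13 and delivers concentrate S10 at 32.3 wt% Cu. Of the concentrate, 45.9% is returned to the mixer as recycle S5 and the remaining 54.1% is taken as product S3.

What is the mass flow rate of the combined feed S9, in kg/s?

1203 kg/s

Overall Cu balance (none leaves overhead): Cu in fresh feed = Cu in product, i.e. 952.5×0.100 = (1−0.459)·S10·0.323.
S10 = 95.25/(0.323×0.541) = 545.09 kg/s.
Recycle S5 = 0.459×545.09 = 250.19 kg/s.
Combined feed S9 = 952.5 + 250.19 = 1202.7 kg/s.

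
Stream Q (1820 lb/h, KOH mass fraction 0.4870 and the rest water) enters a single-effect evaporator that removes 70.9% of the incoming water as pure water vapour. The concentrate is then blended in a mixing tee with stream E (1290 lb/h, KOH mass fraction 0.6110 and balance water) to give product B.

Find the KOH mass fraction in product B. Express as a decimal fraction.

0.6840

Vapour removed = 0.709×0.513×1820 = 661.96 lb/h; concentrate = 1158 lb/h.
KOH reaching the mixer = 886.34 (from concentrate) + 1290×0.611 = 1674.5 lb/h.
Product flow = 1158 + 1290 = 2448 lb/h; KOH fraction = 0.6840.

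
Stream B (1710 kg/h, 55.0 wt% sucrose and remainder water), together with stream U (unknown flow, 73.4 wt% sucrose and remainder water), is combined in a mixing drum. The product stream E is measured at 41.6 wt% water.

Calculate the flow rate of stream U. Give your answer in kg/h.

387.6 kg/h

Let U be the unknown flow. Total out = 1710 + U.
water balance: 769.5 + 0.266·U = 0.416·(1710 + U)
(0.266 − 0.416)·U = 0.416×1710 − 769.5 = -58.14
U = -58.14 / -0.150 = 387.6 kg/h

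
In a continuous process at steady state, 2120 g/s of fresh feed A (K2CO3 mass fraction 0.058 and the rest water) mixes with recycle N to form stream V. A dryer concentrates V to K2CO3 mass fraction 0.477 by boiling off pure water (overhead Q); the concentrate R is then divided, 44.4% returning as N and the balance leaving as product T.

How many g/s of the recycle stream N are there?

Overall K2CO3 balance (none leaves overhead): K2CO3 in fresh feed = K2CO3 in product, i.e. 2120×0.058 = (1−0.444)·R·0.477.
R = 122.96/(0.477×0.556) = 463.63 g/s.
Recycle N = 0.444×463.63 = 205.85 g/s.

205.9 g/s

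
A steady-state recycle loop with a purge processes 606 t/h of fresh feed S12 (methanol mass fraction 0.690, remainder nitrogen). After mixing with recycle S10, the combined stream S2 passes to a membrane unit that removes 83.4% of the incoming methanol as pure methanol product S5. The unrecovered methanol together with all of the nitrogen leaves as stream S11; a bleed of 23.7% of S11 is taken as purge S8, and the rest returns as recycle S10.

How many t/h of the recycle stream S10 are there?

nitrogen enters only via S12 and leaves only via the purge: 606×0.310 = 0.237×(nitrogen in S11), and the membrane unit passes all nitrogen, so nitrogen in S2 = nitrogen in S11 = 792.66 t/h.
methanol in S2: m_A = 606×0.690 + (1−0.237)·(1−0.834)·m_A, so m_A = 418.14/0.8733 = 478.78 t/h.
S11 = (1−0.834)×478.78 + 792.66 = 872.14 t/h.
Recycle S10 = (1−0.237)×872.14 = 665.44 t/h.

665.4 t/h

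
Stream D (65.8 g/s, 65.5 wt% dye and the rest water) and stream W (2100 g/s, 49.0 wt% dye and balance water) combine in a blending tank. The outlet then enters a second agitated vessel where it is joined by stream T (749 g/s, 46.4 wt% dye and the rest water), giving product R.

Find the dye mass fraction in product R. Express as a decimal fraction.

Overall, product flow = 2914.8 g/s.
dye in = 65.8×0.655 + 2100×0.490 + 749×0.464 = 1419.6 g/s.
dye fraction in R = 0.487.

0.487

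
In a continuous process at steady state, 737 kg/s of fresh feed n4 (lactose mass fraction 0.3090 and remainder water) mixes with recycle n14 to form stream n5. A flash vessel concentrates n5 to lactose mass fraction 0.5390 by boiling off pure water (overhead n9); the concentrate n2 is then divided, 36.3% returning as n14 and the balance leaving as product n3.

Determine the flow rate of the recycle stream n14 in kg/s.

240.8 kg/s

Overall lactose balance (none leaves overhead): lactose in fresh feed = lactose in product, i.e. 737×0.309 = (1−0.363)·n2·0.539.
n2 = 227.73/(0.539×0.637) = 663.28 kg/s.
Recycle n14 = 0.363×663.28 = 240.77 kg/s.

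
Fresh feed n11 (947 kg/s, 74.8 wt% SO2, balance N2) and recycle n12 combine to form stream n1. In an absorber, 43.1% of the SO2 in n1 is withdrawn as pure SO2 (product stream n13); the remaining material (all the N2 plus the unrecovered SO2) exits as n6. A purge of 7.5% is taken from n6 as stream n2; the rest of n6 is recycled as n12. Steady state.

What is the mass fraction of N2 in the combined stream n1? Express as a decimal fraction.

N2 enters only via n11 and leaves only via the purge: 947×0.252 = 0.075×(N2 in n6), and the absorber passes all N2, so N2 in n1 = N2 in n6 = 3181.9 kg/s.
SO2 in n1: m_A = 947×0.748 + (1−0.075)·(1−0.431)·m_A, so m_A = 708.36/0.4737 = 1495.4 kg/s.
n1 = 1495.4 + 3181.9 = 4677.4 kg/s.
N2 fraction in n1 = 3181.9/4677.4 = 0.680.

0.680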